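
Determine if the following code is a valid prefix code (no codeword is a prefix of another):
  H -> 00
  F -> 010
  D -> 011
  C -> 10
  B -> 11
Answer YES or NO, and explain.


Checking each pair (does one codeword prefix another?):
  H='00' vs F='010': no prefix
  H='00' vs D='011': no prefix
  H='00' vs C='10': no prefix
  H='00' vs B='11': no prefix
  F='010' vs H='00': no prefix
  F='010' vs D='011': no prefix
  F='010' vs C='10': no prefix
  F='010' vs B='11': no prefix
  D='011' vs H='00': no prefix
  D='011' vs F='010': no prefix
  D='011' vs C='10': no prefix
  D='011' vs B='11': no prefix
  C='10' vs H='00': no prefix
  C='10' vs F='010': no prefix
  C='10' vs D='011': no prefix
  C='10' vs B='11': no prefix
  B='11' vs H='00': no prefix
  B='11' vs F='010': no prefix
  B='11' vs D='011': no prefix
  B='11' vs C='10': no prefix
No violation found over all pairs.

YES -- this is a valid prefix code. No codeword is a prefix of any other codeword.


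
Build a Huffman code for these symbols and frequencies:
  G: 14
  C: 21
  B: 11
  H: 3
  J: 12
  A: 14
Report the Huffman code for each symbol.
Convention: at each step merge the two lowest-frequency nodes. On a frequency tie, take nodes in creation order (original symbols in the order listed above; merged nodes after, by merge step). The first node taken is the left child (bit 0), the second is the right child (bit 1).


Huffman tree construction:
Step 1: Merge H(3) + B(11) = 14
Step 2: Merge J(12) + G(14) = 26
Step 3: Merge A(14) + (H+B)(14) = 28
Step 4: Merge C(21) + (J+G)(26) = 47
Step 5: Merge (A+(H+B))(28) + (C+(J+G))(47) = 75
Read each symbol's code off the tree from the root (left child = 0, right child = 1).

Codes:
  G: 111 (length 3)
  C: 10 (length 2)
  B: 011 (length 3)
  H: 010 (length 3)
  J: 110 (length 3)
  A: 00 (length 2)
Average code length: 190/75 = 2.5333 bits/symbol


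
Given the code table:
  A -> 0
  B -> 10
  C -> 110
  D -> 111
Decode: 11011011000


Decoding:
110 -> C
110 -> C
110 -> C
0 -> A
0 -> A


Result: CCCAA


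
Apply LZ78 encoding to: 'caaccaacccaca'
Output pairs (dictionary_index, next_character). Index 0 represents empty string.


LZ78 encoding steps:
Dictionary: {0: ''}
Step 1: w='' (idx 0), next='c' -> output (0, 'c'), add 'c' as idx 1
Step 2: w='' (idx 0), next='a' -> output (0, 'a'), add 'a' as idx 2
Step 3: w='a' (idx 2), next='c' -> output (2, 'c'), add 'ac' as idx 3
Step 4: w='c' (idx 1), next='a' -> output (1, 'a'), add 'ca' as idx 4
Step 5: w='ac' (idx 3), next='c' -> output (3, 'c'), add 'acc' as idx 5
Step 6: w='ca' (idx 4), next='c' -> output (4, 'c'), add 'cac' as idx 6
Step 7: w='a' (idx 2), end of input -> output (2, '')


Encoded: [(0, 'c'), (0, 'a'), (2, 'c'), (1, 'a'), (3, 'c'), (4, 'c'), (2, '')]


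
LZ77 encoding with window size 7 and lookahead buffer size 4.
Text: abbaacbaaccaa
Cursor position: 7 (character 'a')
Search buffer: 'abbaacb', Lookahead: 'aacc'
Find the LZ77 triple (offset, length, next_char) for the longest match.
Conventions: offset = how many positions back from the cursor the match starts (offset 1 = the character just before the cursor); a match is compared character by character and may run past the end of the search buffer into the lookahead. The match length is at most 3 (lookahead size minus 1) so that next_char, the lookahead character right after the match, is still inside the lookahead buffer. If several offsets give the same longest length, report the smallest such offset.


Try each offset into the search buffer:
  offset=1 (pos 6, char 'b'): match length 0
  offset=2 (pos 5, char 'c'): match length 0
  offset=3 (pos 4, char 'a'): match length 1
  offset=4 (pos 3, char 'a'): match length 3
  offset=5 (pos 2, char 'b'): match length 0
  offset=6 (pos 1, char 'b'): match length 0
  offset=7 (pos 0, char 'a'): match length 1
Longest match has length 3 at offset 4.
next_char = character at position 7 + 3 = 10 -> 'c'

Best match: offset=4, length=3 (matching 'aac' starting at position 3)
LZ77 triple: (4, 3, 'c')


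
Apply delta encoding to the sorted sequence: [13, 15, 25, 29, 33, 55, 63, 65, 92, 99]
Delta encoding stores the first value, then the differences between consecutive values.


First value: 13
Deltas:
  15 - 13 = 2
  25 - 15 = 10
  29 - 25 = 4
  33 - 29 = 4
  55 - 33 = 22
  63 - 55 = 8
  65 - 63 = 2
  92 - 65 = 27
  99 - 92 = 7


Delta encoded: [13, 2, 10, 4, 4, 22, 8, 2, 27, 7]


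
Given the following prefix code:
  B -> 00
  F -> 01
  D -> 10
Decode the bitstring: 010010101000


Decoding step by step:
Bits 01 -> F
Bits 00 -> B
Bits 10 -> D
Bits 10 -> D
Bits 10 -> D
Bits 00 -> B


Decoded message: FBDDDB


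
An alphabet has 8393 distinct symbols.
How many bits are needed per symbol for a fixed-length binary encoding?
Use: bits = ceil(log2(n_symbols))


log2(8393) = 13.035
Bracket: 2^13 = 8192 < 8393 <= 2^14 = 16384
So ceil(log2(8393)) = 14

bits = ceil(log2(8393)) = ceil(13.035) = 14 bits


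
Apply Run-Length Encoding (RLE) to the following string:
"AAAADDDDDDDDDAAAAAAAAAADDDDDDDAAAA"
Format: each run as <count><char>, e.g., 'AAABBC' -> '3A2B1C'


Scanning runs left to right:
  i=0: run of 'A' x 4 -> '4A'
  i=4: run of 'D' x 9 -> '9D'
  i=13: run of 'A' x 10 -> '10A'
  i=23: run of 'D' x 7 -> '7D'
  i=30: run of 'A' x 4 -> '4A'

RLE = 4A9D10A7D4A


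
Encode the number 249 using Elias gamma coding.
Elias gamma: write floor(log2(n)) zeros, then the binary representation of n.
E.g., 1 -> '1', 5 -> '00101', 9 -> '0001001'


num_bits = floor(log2(249)) + 1 = 8
leading_zeros = num_bits - 1 = 7
binary(249) = 11111001

Elias gamma(249) = '0000000' + '11111001' = 000000011111001 (15 bits)


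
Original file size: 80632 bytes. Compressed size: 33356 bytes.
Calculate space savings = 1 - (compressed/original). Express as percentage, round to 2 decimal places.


ratio = compressed/original = 33356/80632 = 0.413682
savings = 1 - ratio = 1 - 0.413682 = 0.586318
as a percentage: 0.586318 * 100 = 58.63%

Space savings = 1 - 33356/80632 = 58.63%


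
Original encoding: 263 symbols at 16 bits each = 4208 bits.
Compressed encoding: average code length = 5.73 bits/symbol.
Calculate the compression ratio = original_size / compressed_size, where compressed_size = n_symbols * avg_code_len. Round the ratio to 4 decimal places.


original_size = n_symbols * orig_bits = 263 * 16 = 4208 bits
compressed_size = n_symbols * avg_code_len = 263 * 5.73 = 1506.99 bits
ratio = original_size / compressed_size = 4208 / 1506.99 = 2.7923

Compression ratio = 2.7923


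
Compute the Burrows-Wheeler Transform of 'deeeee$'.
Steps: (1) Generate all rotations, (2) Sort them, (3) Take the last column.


Rotations (sorted):
  0: $deeeee -> last char: e
  1: deeeee$ -> last char: $
  2: e$deeee -> last char: e
  3: ee$deee -> last char: e
  4: eee$dee -> last char: e
  5: eeee$de -> last char: e
  6: eeeee$d -> last char: d


BWT = e$eeeed


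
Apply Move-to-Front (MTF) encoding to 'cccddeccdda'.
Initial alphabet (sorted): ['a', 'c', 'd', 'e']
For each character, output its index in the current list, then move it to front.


MTF encoding:
'c': index 1 in ['a', 'c', 'd', 'e'] -> ['c', 'a', 'd', 'e']
'c': index 0 in ['c', 'a', 'd', 'e'] -> ['c', 'a', 'd', 'e']
'c': index 0 in ['c', 'a', 'd', 'e'] -> ['c', 'a', 'd', 'e']
'd': index 2 in ['c', 'a', 'd', 'e'] -> ['d', 'c', 'a', 'e']
'd': index 0 in ['d', 'c', 'a', 'e'] -> ['d', 'c', 'a', 'e']
'e': index 3 in ['d', 'c', 'a', 'e'] -> ['e', 'd', 'c', 'a']
'c': index 2 in ['e', 'd', 'c', 'a'] -> ['c', 'e', 'd', 'a']
'c': index 0 in ['c', 'e', 'd', 'a'] -> ['c', 'e', 'd', 'a']
'd': index 2 in ['c', 'e', 'd', 'a'] -> ['d', 'c', 'e', 'a']
'd': index 0 in ['d', 'c', 'e', 'a'] -> ['d', 'c', 'e', 'a']
'a': index 3 in ['d', 'c', 'e', 'a'] -> ['a', 'd', 'c', 'e']


Output: [1, 0, 0, 2, 0, 3, 2, 0, 2, 0, 3]


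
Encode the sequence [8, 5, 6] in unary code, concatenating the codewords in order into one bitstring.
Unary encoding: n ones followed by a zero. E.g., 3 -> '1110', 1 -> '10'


Encode each number as n ones followed by a terminating 0:
  8 -> 111111110 (9 bits)
  5 -> 111110 (6 bits)
  6 -> 1111110 (7 bits)
Total length = 9 + 6 + 7 = 22 bits.

Unary([8, 5, 6]) = 1111111101111101111110 (22 bits)


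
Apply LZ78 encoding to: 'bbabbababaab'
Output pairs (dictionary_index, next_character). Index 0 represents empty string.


LZ78 encoding steps:
Dictionary: {0: ''}
Step 1: w='' (idx 0), next='b' -> output (0, 'b'), add 'b' as idx 1
Step 2: w='b' (idx 1), next='a' -> output (1, 'a'), add 'ba' as idx 2
Step 3: w='b' (idx 1), next='b' -> output (1, 'b'), add 'bb' as idx 3
Step 4: w='' (idx 0), next='a' -> output (0, 'a'), add 'a' as idx 4
Step 5: w='ba' (idx 2), next='b' -> output (2, 'b'), add 'bab' as idx 5
Step 6: w='a' (idx 4), next='a' -> output (4, 'a'), add 'aa' as idx 6
Step 7: w='b' (idx 1), end of input -> output (1, '')


Encoded: [(0, 'b'), (1, 'a'), (1, 'b'), (0, 'a'), (2, 'b'), (4, 'a'), (1, '')]


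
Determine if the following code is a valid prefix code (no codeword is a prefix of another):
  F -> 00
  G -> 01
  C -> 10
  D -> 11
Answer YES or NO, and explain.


Checking each pair (does one codeword prefix another?):
  F='00' vs G='01': no prefix
  F='00' vs C='10': no prefix
  F='00' vs D='11': no prefix
  G='01' vs F='00': no prefix
  G='01' vs C='10': no prefix
  G='01' vs D='11': no prefix
  C='10' vs F='00': no prefix
  C='10' vs G='01': no prefix
  C='10' vs D='11': no prefix
  D='11' vs F='00': no prefix
  D='11' vs G='01': no prefix
  D='11' vs C='10': no prefix
No violation found over all pairs.

YES -- this is a valid prefix code. No codeword is a prefix of any other codeword.


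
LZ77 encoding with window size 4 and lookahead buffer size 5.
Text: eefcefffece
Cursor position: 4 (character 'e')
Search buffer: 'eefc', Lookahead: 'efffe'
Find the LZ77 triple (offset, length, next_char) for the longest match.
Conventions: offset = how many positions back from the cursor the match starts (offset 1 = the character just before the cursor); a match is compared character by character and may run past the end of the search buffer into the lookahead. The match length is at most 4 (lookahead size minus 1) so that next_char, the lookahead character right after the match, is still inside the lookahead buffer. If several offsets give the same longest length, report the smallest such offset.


Try each offset into the search buffer:
  offset=1 (pos 3, char 'c'): match length 0
  offset=2 (pos 2, char 'f'): match length 0
  offset=3 (pos 1, char 'e'): match length 2
  offset=4 (pos 0, char 'e'): match length 1
Longest match has length 2 at offset 3.
next_char = character at position 4 + 2 = 6 -> 'f'

Best match: offset=3, length=2 (matching 'ef' starting at position 1)
LZ77 triple: (3, 2, 'f')


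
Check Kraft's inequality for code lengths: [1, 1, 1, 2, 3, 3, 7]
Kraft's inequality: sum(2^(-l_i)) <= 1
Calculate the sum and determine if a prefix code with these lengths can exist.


Sum = 2^(-1) + 2^(-1) + 2^(-1) + 2^(-2) + 2^(-3) + 2^(-3) + 2^(-7)
    = 0.5 + 0.5 + 0.5 + 0.25 + 0.125 + 0.125 + 0.0078125
    = 257/128 = 2.0078125
Since 2.0078125 > 1, Kraft's inequality is NOT satisfied.
A prefix code with these lengths CANNOT exist.

Kraft sum = 2.0078125. Not satisfied.


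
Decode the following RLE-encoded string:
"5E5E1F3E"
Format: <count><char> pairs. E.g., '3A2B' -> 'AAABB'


Expanding each <count><char> pair:
  5E -> 'EEEEE'
  5E -> 'EEEEE'
  1F -> 'F'
  3E -> 'EEE'

Decoded = EEEEEEEEEEFEEE


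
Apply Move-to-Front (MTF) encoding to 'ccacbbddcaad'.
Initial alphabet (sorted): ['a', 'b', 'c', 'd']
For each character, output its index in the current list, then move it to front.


MTF encoding:
'c': index 2 in ['a', 'b', 'c', 'd'] -> ['c', 'a', 'b', 'd']
'c': index 0 in ['c', 'a', 'b', 'd'] -> ['c', 'a', 'b', 'd']
'a': index 1 in ['c', 'a', 'b', 'd'] -> ['a', 'c', 'b', 'd']
'c': index 1 in ['a', 'c', 'b', 'd'] -> ['c', 'a', 'b', 'd']
'b': index 2 in ['c', 'a', 'b', 'd'] -> ['b', 'c', 'a', 'd']
'b': index 0 in ['b', 'c', 'a', 'd'] -> ['b', 'c', 'a', 'd']
'd': index 3 in ['b', 'c', 'a', 'd'] -> ['d', 'b', 'c', 'a']
'd': index 0 in ['d', 'b', 'c', 'a'] -> ['d', 'b', 'c', 'a']
'c': index 2 in ['d', 'b', 'c', 'a'] -> ['c', 'd', 'b', 'a']
'a': index 3 in ['c', 'd', 'b', 'a'] -> ['a', 'c', 'd', 'b']
'a': index 0 in ['a', 'c', 'd', 'b'] -> ['a', 'c', 'd', 'b']
'd': index 2 in ['a', 'c', 'd', 'b'] -> ['d', 'a', 'c', 'b']


Output: [2, 0, 1, 1, 2, 0, 3, 0, 2, 3, 0, 2]


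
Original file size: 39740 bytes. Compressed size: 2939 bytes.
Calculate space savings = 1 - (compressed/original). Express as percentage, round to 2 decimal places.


ratio = compressed/original = 2939/39740 = 0.073956
savings = 1 - ratio = 1 - 0.073956 = 0.926044
as a percentage: 0.926044 * 100 = 92.6%

Space savings = 1 - 2939/39740 = 92.6%


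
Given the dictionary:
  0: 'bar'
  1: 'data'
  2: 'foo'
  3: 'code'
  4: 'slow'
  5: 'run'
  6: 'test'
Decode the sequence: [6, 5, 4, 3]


Look up each index in the dictionary:
  6 -> 'test'
  5 -> 'run'
  4 -> 'slow'
  3 -> 'code'

Decoded: "test run slow code"


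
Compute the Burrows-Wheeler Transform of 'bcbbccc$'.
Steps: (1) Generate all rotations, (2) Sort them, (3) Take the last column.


Rotations (sorted):
  0: $bcbbccc -> last char: c
  1: bbccc$bc -> last char: c
  2: bcbbccc$ -> last char: $
  3: bccc$bcb -> last char: b
  4: c$bcbbcc -> last char: c
  5: cbbccc$b -> last char: b
  6: cc$bcbbc -> last char: c
  7: ccc$bcbb -> last char: b


BWT = cc$bcbcb


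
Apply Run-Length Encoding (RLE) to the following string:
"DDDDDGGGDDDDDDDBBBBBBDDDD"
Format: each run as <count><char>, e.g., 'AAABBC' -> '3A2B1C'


Scanning runs left to right:
  i=0: run of 'D' x 5 -> '5D'
  i=5: run of 'G' x 3 -> '3G'
  i=8: run of 'D' x 7 -> '7D'
  i=15: run of 'B' x 6 -> '6B'
  i=21: run of 'D' x 4 -> '4D'

RLE = 5D3G7D6B4D


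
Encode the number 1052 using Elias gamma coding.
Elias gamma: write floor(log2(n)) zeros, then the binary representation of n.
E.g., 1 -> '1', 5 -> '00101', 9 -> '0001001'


num_bits = floor(log2(1052)) + 1 = 11
leading_zeros = num_bits - 1 = 10
binary(1052) = 10000011100

Elias gamma(1052) = '0000000000' + '10000011100' = 000000000010000011100 (21 bits)


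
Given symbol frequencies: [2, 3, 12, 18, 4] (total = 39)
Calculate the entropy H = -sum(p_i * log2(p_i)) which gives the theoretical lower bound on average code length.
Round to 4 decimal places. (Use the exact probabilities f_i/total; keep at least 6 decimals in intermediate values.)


Per-symbol terms -p_i * log2(p_i) with p_i = f_i/39:
  p = 2/39 = 0.051282: log2(p) = -4.285402, -p*log2(p) = 0.219764
  p = 3/39 = 0.076923: log2(p) = -3.700440, -p*log2(p) = 0.284649
  p = 12/39 = 0.307692: log2(p) = -1.700440, -p*log2(p) = 0.523212
  p = 18/39 = 0.461538: log2(p) = -1.115477, -p*log2(p) = 0.514836
  p = 4/39 = 0.102564: log2(p) = -3.285402, -p*log2(p) = 0.336964
H = 0.219764 + 0.284649 + 0.523212 + 0.514836 + 0.336964 = 1.879425

H = 1.8794 bits/symbol


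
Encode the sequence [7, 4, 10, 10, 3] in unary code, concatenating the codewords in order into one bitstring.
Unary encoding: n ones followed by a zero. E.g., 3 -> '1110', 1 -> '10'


Encode each number as n ones followed by a terminating 0:
  7 -> 11111110 (8 bits)
  4 -> 11110 (5 bits)
  10 -> 11111111110 (11 bits)
  10 -> 11111111110 (11 bits)
  3 -> 1110 (4 bits)
Total length = 8 + 5 + 11 + 11 + 4 = 39 bits.

Unary([7, 4, 10, 10, 3]) = 111111101111011111111110111111111101110 (39 bits)


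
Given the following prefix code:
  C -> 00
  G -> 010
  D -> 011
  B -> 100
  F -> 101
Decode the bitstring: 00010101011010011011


Decoding step by step:
Bits 00 -> C
Bits 010 -> G
Bits 101 -> F
Bits 011 -> D
Bits 010 -> G
Bits 011 -> D
Bits 011 -> D


Decoded message: CGFDGDD


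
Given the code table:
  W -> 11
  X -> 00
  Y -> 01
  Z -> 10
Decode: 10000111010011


Decoding:
10 -> Z
00 -> X
01 -> Y
11 -> W
01 -> Y
00 -> X
11 -> W


Result: ZXYWYXW


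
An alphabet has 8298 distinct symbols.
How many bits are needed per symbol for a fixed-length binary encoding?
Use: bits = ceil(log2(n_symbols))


log2(8298) = 13.0185
Bracket: 2^13 = 8192 < 8298 <= 2^14 = 16384
So ceil(log2(8298)) = 14

bits = ceil(log2(8298)) = ceil(13.0185) = 14 bits


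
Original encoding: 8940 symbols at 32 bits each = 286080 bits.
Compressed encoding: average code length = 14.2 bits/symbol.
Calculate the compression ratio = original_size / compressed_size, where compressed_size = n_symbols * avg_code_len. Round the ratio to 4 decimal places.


original_size = n_symbols * orig_bits = 8940 * 32 = 286080 bits
compressed_size = n_symbols * avg_code_len = 8940 * 14.2 = 126948.0 bits
ratio = original_size / compressed_size = 286080 / 126948.0 = 2.2535

Compression ratio = 2.2535


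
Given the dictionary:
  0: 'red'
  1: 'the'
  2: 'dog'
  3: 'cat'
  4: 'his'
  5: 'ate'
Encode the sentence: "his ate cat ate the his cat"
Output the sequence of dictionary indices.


Look up each word in the dictionary:
  'his' -> 4
  'ate' -> 5
  'cat' -> 3
  'ate' -> 5
  'the' -> 1
  'his' -> 4
  'cat' -> 3

Encoded: [4, 5, 3, 5, 1, 4, 3]


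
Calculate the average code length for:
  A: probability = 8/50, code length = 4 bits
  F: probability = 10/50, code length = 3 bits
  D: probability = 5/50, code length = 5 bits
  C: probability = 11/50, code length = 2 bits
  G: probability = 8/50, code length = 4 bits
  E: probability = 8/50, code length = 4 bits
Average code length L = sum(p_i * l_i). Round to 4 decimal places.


Weighted contributions p_i * l_i:
  A: (8/50) * 4 = 32/50
  F: (10/50) * 3 = 30/50
  D: (5/50) * 5 = 25/50
  C: (11/50) * 2 = 22/50
  G: (8/50) * 4 = 32/50
  E: (8/50) * 4 = 32/50
Sum = (32 + 30 + 25 + 22 + 32 + 32)/50 = 173/50

L = 173/50 = 3.4600 bits/symbol


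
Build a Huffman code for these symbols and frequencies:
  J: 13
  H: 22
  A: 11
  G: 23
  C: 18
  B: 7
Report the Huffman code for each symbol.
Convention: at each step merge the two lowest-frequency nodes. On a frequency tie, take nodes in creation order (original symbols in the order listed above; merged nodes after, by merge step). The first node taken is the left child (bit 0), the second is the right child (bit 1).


Huffman tree construction:
Step 1: Merge B(7) + A(11) = 18
Step 2: Merge J(13) + C(18) = 31
Step 3: Merge (B+A)(18) + H(22) = 40
Step 4: Merge G(23) + (J+C)(31) = 54
Step 5: Merge ((B+A)+H)(40) + (G+(J+C))(54) = 94
Read each symbol's code off the tree from the root (left child = 0, right child = 1).

Codes:
  J: 110 (length 3)
  H: 01 (length 2)
  A: 001 (length 3)
  G: 10 (length 2)
  C: 111 (length 3)
  B: 000 (length 3)
Average code length: 237/94 = 2.5213 bits/symbol


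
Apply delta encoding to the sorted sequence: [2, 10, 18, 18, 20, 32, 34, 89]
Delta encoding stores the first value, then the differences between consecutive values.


First value: 2
Deltas:
  10 - 2 = 8
  18 - 10 = 8
  18 - 18 = 0
  20 - 18 = 2
  32 - 20 = 12
  34 - 32 = 2
  89 - 34 = 55


Delta encoded: [2, 8, 8, 0, 2, 12, 2, 55]


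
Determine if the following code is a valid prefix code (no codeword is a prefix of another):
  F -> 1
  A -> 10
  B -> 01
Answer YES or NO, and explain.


Checking each pair (does one codeword prefix another?):
  F='1' vs A='10': prefix -- VIOLATION

NO -- this is NOT a valid prefix code. F (1) is a prefix of A (10).


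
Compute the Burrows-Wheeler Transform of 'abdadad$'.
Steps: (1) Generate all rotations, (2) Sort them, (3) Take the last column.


Rotations (sorted):
  0: $abdadad -> last char: d
  1: abdadad$ -> last char: $
  2: ad$abdad -> last char: d
  3: adad$abd -> last char: d
  4: bdadad$a -> last char: a
  5: d$abdada -> last char: a
  6: dad$abda -> last char: a
  7: dadad$ab -> last char: b


BWT = d$ddaaab


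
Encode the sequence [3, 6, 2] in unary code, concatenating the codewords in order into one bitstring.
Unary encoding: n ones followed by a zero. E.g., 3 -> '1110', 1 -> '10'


Encode each number as n ones followed by a terminating 0:
  3 -> 1110 (4 bits)
  6 -> 1111110 (7 bits)
  2 -> 110 (3 bits)
Total length = 4 + 7 + 3 = 14 bits.

Unary([3, 6, 2]) = 11101111110110 (14 bits)


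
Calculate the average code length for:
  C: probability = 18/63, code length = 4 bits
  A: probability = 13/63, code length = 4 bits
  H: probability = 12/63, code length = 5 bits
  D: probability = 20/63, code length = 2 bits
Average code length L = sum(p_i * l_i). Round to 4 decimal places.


Weighted contributions p_i * l_i:
  C: (18/63) * 4 = 72/63
  A: (13/63) * 4 = 52/63
  H: (12/63) * 5 = 60/63
  D: (20/63) * 2 = 40/63
Sum = (72 + 52 + 60 + 40)/63 = 224/63

L = 224/63 = 3.5556 bits/symbol


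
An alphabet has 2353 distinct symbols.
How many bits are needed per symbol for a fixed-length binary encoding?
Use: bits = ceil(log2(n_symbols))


log2(2353) = 11.2003
Bracket: 2^11 = 2048 < 2353 <= 2^12 = 4096
So ceil(log2(2353)) = 12

bits = ceil(log2(2353)) = ceil(11.2003) = 12 bits


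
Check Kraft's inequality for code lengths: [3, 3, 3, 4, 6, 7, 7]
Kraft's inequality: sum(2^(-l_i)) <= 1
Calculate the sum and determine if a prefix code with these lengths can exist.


Sum = 2^(-3) + 2^(-3) + 2^(-3) + 2^(-4) + 2^(-6) + 2^(-7) + 2^(-7)
    = 0.125 + 0.125 + 0.125 + 0.0625 + 0.015625 + 0.0078125 + 0.0078125
    = 60/128 = 0.46875
Since 0.46875 <= 1, Kraft's inequality IS satisfied.
A prefix code with these lengths CAN exist.

Kraft sum = 0.46875. Satisfied.


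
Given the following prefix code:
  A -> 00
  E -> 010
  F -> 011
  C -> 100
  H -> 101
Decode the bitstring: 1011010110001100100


Decoding step by step:
Bits 101 -> H
Bits 101 -> H
Bits 011 -> F
Bits 00 -> A
Bits 011 -> F
Bits 00 -> A
Bits 100 -> C


Decoded message: HHFAFAC


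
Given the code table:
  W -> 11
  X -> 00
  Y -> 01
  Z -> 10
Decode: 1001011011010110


Decoding:
10 -> Z
01 -> Y
01 -> Y
10 -> Z
11 -> W
01 -> Y
01 -> Y
10 -> Z


Result: ZYYZWYYZ


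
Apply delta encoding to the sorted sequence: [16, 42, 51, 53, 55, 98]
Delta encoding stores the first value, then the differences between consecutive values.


First value: 16
Deltas:
  42 - 16 = 26
  51 - 42 = 9
  53 - 51 = 2
  55 - 53 = 2
  98 - 55 = 43


Delta encoded: [16, 26, 9, 2, 2, 43]


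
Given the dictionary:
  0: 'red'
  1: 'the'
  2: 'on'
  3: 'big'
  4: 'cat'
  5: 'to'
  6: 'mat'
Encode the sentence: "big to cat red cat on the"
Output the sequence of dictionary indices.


Look up each word in the dictionary:
  'big' -> 3
  'to' -> 5
  'cat' -> 4
  'red' -> 0
  'cat' -> 4
  'on' -> 2
  'the' -> 1

Encoded: [3, 5, 4, 0, 4, 2, 1]


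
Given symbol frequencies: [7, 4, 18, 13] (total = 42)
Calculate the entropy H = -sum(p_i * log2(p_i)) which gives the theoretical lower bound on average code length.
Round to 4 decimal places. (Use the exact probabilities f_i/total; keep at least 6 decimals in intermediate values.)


Per-symbol terms -p_i * log2(p_i) with p_i = f_i/42:
  p = 7/42 = 0.166667: log2(p) = -2.584963, -p*log2(p) = 0.430827
  p = 4/42 = 0.095238: log2(p) = -3.392317, -p*log2(p) = 0.323078
  p = 18/42 = 0.428571: log2(p) = -1.222392, -p*log2(p) = 0.523882
  p = 13/42 = 0.309524: log2(p) = -1.691878, -p*log2(p) = 0.523676
H = 0.430827 + 0.323078 + 0.523882 + 0.523676 = 1.801463

H = 1.8015 bits/symbol


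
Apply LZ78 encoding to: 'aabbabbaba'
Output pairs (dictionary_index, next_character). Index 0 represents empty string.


LZ78 encoding steps:
Dictionary: {0: ''}
Step 1: w='' (idx 0), next='a' -> output (0, 'a'), add 'a' as idx 1
Step 2: w='a' (idx 1), next='b' -> output (1, 'b'), add 'ab' as idx 2
Step 3: w='' (idx 0), next='b' -> output (0, 'b'), add 'b' as idx 3
Step 4: w='ab' (idx 2), next='b' -> output (2, 'b'), add 'abb' as idx 4
Step 5: w='ab' (idx 2), next='a' -> output (2, 'a'), add 'aba' as idx 5


Encoded: [(0, 'a'), (1, 'b'), (0, 'b'), (2, 'b'), (2, 'a')]


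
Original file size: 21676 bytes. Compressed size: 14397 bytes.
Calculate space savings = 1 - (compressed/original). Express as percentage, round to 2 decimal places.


ratio = compressed/original = 14397/21676 = 0.664191
savings = 1 - ratio = 1 - 0.664191 = 0.335809
as a percentage: 0.335809 * 100 = 33.58%

Space savings = 1 - 14397/21676 = 33.58%


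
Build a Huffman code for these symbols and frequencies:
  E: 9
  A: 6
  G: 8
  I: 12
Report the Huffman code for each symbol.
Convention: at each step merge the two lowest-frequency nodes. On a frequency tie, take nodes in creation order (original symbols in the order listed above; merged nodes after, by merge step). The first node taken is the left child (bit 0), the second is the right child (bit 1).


Huffman tree construction:
Step 1: Merge A(6) + G(8) = 14
Step 2: Merge E(9) + I(12) = 21
Step 3: Merge (A+G)(14) + (E+I)(21) = 35
Read each symbol's code off the tree from the root (left child = 0, right child = 1).

Codes:
  E: 10 (length 2)
  A: 00 (length 2)
  G: 01 (length 2)
  I: 11 (length 2)
Average code length: 70/35 = 2.0000 bits/symbol


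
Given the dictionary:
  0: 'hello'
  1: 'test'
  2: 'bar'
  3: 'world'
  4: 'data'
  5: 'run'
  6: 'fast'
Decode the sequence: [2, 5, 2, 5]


Look up each index in the dictionary:
  2 -> 'bar'
  5 -> 'run'
  2 -> 'bar'
  5 -> 'run'

Decoded: "bar run bar run"


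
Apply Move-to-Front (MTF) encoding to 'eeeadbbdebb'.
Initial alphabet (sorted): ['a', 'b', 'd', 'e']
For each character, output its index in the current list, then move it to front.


MTF encoding:
'e': index 3 in ['a', 'b', 'd', 'e'] -> ['e', 'a', 'b', 'd']
'e': index 0 in ['e', 'a', 'b', 'd'] -> ['e', 'a', 'b', 'd']
'e': index 0 in ['e', 'a', 'b', 'd'] -> ['e', 'a', 'b', 'd']
'a': index 1 in ['e', 'a', 'b', 'd'] -> ['a', 'e', 'b', 'd']
'd': index 3 in ['a', 'e', 'b', 'd'] -> ['d', 'a', 'e', 'b']
'b': index 3 in ['d', 'a', 'e', 'b'] -> ['b', 'd', 'a', 'e']
'b': index 0 in ['b', 'd', 'a', 'e'] -> ['b', 'd', 'a', 'e']
'd': index 1 in ['b', 'd', 'a', 'e'] -> ['d', 'b', 'a', 'e']
'e': index 3 in ['d', 'b', 'a', 'e'] -> ['e', 'd', 'b', 'a']
'b': index 2 in ['e', 'd', 'b', 'a'] -> ['b', 'e', 'd', 'a']
'b': index 0 in ['b', 'e', 'd', 'a'] -> ['b', 'e', 'd', 'a']


Output: [3, 0, 0, 1, 3, 3, 0, 1, 3, 2, 0]


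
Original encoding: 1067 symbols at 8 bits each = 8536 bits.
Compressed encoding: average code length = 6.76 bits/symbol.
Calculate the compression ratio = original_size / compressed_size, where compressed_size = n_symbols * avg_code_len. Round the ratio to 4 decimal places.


original_size = n_symbols * orig_bits = 1067 * 8 = 8536 bits
compressed_size = n_symbols * avg_code_len = 1067 * 6.76 = 7212.92 bits
ratio = original_size / compressed_size = 8536 / 7212.92 = 1.1834

Compression ratio = 1.1834


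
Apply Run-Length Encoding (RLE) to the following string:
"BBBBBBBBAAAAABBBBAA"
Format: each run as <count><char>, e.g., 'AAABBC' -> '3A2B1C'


Scanning runs left to right:
  i=0: run of 'B' x 8 -> '8B'
  i=8: run of 'A' x 5 -> '5A'
  i=13: run of 'B' x 4 -> '4B'
  i=17: run of 'A' x 2 -> '2A'

RLE = 8B5A4B2A


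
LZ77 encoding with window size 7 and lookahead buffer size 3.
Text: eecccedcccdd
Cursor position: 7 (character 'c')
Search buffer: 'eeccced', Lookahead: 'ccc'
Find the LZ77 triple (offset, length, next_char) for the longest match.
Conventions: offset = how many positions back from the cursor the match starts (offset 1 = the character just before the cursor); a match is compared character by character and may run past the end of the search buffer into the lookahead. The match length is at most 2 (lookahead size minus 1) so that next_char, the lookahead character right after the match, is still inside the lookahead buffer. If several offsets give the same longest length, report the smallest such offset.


Try each offset into the search buffer:
  offset=1 (pos 6, char 'd'): match length 0
  offset=2 (pos 5, char 'e'): match length 0
  offset=3 (pos 4, char 'c'): match length 1
  offset=4 (pos 3, char 'c'): match length 2
  offset=5 (pos 2, char 'c'): match length 2
  offset=6 (pos 1, char 'e'): match length 0
  offset=7 (pos 0, char 'e'): match length 0
Longest match has length 2, found at offsets 4, 5; take the smallest, offset 4.
next_char = character at position 7 + 2 = 9 -> 'c'

Best match: offset=4, length=2 (matching 'cc' starting at position 3)
LZ77 triple: (4, 2, 'c')


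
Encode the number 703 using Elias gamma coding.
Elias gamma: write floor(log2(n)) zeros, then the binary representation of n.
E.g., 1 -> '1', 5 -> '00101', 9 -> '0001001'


num_bits = floor(log2(703)) + 1 = 10
leading_zeros = num_bits - 1 = 9
binary(703) = 1010111111

Elias gamma(703) = '000000000' + '1010111111' = 0000000001010111111 (19 bits)


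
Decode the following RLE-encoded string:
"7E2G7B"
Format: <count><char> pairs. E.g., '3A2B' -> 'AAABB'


Expanding each <count><char> pair:
  7E -> 'EEEEEEE'
  2G -> 'GG'
  7B -> 'BBBBBBB'

Decoded = EEEEEEEGGBBBBBBB


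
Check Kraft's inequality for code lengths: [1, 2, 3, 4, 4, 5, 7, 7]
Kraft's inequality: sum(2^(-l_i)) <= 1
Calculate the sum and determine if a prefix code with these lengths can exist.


Sum = 2^(-1) + 2^(-2) + 2^(-3) + 2^(-4) + 2^(-4) + 2^(-5) + 2^(-7) + 2^(-7)
    = 0.5 + 0.25 + 0.125 + 0.0625 + 0.0625 + 0.03125 + 0.0078125 + 0.0078125
    = 134/128 = 1.046875
Since 1.046875 > 1, Kraft's inequality is NOT satisfied.
A prefix code with these lengths CANNOT exist.

Kraft sum = 1.046875. Not satisfied.


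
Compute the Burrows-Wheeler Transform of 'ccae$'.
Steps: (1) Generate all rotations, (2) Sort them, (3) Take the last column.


Rotations (sorted):
  0: $ccae -> last char: e
  1: ae$cc -> last char: c
  2: cae$c -> last char: c
  3: ccae$ -> last char: $
  4: e$cca -> last char: a


BWT = ecc$a


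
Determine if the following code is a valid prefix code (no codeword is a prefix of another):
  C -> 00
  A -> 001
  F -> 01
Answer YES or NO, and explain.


Checking each pair (does one codeword prefix another?):
  C='00' vs A='001': prefix -- VIOLATION

NO -- this is NOT a valid prefix code. C (00) is a prefix of A (001).


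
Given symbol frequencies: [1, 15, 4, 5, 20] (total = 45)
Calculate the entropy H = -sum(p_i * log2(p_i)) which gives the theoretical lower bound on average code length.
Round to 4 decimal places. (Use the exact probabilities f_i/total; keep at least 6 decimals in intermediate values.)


Per-symbol terms -p_i * log2(p_i) with p_i = f_i/45:
  p = 1/45 = 0.022222: log2(p) = -5.491853, -p*log2(p) = 0.122041
  p = 15/45 = 0.333333: log2(p) = -1.584963, -p*log2(p) = 0.528321
  p = 4/45 = 0.088889: log2(p) = -3.491853, -p*log2(p) = 0.310387
  p = 5/45 = 0.111111: log2(p) = -3.169925, -p*log2(p) = 0.352214
  p = 20/45 = 0.444444: log2(p) = -1.169925, -p*log2(p) = 0.519967
H = 0.122041 + 0.528321 + 0.310387 + 0.352214 + 0.519967 = 1.832930

H = 1.8329 bits/symbol


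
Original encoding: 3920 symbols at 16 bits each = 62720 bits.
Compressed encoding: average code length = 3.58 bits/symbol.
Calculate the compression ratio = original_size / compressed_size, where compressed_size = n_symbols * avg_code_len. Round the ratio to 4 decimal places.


original_size = n_symbols * orig_bits = 3920 * 16 = 62720 bits
compressed_size = n_symbols * avg_code_len = 3920 * 3.58 = 14033.6 bits
ratio = original_size / compressed_size = 62720 / 14033.6 = 4.4693

Compression ratio = 4.4693


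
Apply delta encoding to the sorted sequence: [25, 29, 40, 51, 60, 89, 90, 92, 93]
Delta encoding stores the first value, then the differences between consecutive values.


First value: 25
Deltas:
  29 - 25 = 4
  40 - 29 = 11
  51 - 40 = 11
  60 - 51 = 9
  89 - 60 = 29
  90 - 89 = 1
  92 - 90 = 2
  93 - 92 = 1


Delta encoded: [25, 4, 11, 11, 9, 29, 1, 2, 1]


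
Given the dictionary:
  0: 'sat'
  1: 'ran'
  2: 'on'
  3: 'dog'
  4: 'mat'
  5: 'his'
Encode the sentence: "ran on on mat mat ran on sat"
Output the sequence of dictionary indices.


Look up each word in the dictionary:
  'ran' -> 1
  'on' -> 2
  'on' -> 2
  'mat' -> 4
  'mat' -> 4
  'ran' -> 1
  'on' -> 2
  'sat' -> 0

Encoded: [1, 2, 2, 4, 4, 1, 2, 0]


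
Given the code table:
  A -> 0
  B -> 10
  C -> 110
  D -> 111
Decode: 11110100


Decoding:
111 -> D
10 -> B
10 -> B
0 -> A


Result: DBBA


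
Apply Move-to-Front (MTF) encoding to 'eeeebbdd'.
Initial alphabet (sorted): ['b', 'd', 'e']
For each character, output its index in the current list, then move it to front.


MTF encoding:
'e': index 2 in ['b', 'd', 'e'] -> ['e', 'b', 'd']
'e': index 0 in ['e', 'b', 'd'] -> ['e', 'b', 'd']
'e': index 0 in ['e', 'b', 'd'] -> ['e', 'b', 'd']
'e': index 0 in ['e', 'b', 'd'] -> ['e', 'b', 'd']
'b': index 1 in ['e', 'b', 'd'] -> ['b', 'e', 'd']
'b': index 0 in ['b', 'e', 'd'] -> ['b', 'e', 'd']
'd': index 2 in ['b', 'e', 'd'] -> ['d', 'b', 'e']
'd': index 0 in ['d', 'b', 'e'] -> ['d', 'b', 'e']


Output: [2, 0, 0, 0, 1, 0, 2, 0]


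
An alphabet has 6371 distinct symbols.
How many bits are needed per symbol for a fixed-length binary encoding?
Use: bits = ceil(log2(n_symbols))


log2(6371) = 12.6373
Bracket: 2^12 = 4096 < 6371 <= 2^13 = 8192
So ceil(log2(6371)) = 13

bits = ceil(log2(6371)) = ceil(12.6373) = 13 bits


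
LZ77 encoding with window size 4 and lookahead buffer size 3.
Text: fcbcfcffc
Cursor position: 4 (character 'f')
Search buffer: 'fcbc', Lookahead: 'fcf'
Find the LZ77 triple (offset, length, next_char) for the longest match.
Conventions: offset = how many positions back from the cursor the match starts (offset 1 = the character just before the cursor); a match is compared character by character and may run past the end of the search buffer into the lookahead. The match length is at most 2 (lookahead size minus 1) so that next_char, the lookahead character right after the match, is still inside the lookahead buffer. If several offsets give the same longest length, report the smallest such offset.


Try each offset into the search buffer:
  offset=1 (pos 3, char 'c'): match length 0
  offset=2 (pos 2, char 'b'): match length 0
  offset=3 (pos 1, char 'c'): match length 0
  offset=4 (pos 0, char 'f'): match length 2
Longest match has length 2 at offset 4.
next_char = character at position 4 + 2 = 6 -> 'f'

Best match: offset=4, length=2 (matching 'fc' starting at position 0)
LZ77 triple: (4, 2, 'f')


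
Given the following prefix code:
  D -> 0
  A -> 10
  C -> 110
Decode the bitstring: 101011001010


Decoding step by step:
Bits 10 -> A
Bits 10 -> A
Bits 110 -> C
Bits 0 -> D
Bits 10 -> A
Bits 10 -> A


Decoded message: AACDAA


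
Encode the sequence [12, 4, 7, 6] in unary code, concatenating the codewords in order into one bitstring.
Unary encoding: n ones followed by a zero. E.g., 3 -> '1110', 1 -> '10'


Encode each number as n ones followed by a terminating 0:
  12 -> 1111111111110 (13 bits)
  4 -> 11110 (5 bits)
  7 -> 11111110 (8 bits)
  6 -> 1111110 (7 bits)
Total length = 13 + 5 + 8 + 7 = 33 bits.

Unary([12, 4, 7, 6]) = 111111111111011110111111101111110 (33 bits)


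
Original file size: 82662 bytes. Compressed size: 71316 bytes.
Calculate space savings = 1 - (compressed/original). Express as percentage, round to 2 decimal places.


ratio = compressed/original = 71316/82662 = 0.862742
savings = 1 - ratio = 1 - 0.862742 = 0.137258
as a percentage: 0.137258 * 100 = 13.73%

Space savings = 1 - 71316/82662 = 13.73%


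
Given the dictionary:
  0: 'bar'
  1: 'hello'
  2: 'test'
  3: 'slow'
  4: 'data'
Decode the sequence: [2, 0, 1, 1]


Look up each index in the dictionary:
  2 -> 'test'
  0 -> 'bar'
  1 -> 'hello'
  1 -> 'hello'

Decoded: "test bar hello hello"


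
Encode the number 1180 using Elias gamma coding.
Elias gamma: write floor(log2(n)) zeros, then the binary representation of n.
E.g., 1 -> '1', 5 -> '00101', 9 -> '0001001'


num_bits = floor(log2(1180)) + 1 = 11
leading_zeros = num_bits - 1 = 10
binary(1180) = 10010011100

Elias gamma(1180) = '0000000000' + '10010011100' = 000000000010010011100 (21 bits)


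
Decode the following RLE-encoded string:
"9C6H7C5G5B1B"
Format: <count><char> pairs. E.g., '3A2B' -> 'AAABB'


Expanding each <count><char> pair:
  9C -> 'CCCCCCCCC'
  6H -> 'HHHHHH'
  7C -> 'CCCCCCC'
  5G -> 'GGGGG'
  5B -> 'BBBBB'
  1B -> 'B'

Decoded = CCCCCCCCCHHHHHHCCCCCCCGGGGGBBBBBB


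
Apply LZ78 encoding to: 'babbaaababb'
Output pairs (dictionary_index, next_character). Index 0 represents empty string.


LZ78 encoding steps:
Dictionary: {0: ''}
Step 1: w='' (idx 0), next='b' -> output (0, 'b'), add 'b' as idx 1
Step 2: w='' (idx 0), next='a' -> output (0, 'a'), add 'a' as idx 2
Step 3: w='b' (idx 1), next='b' -> output (1, 'b'), add 'bb' as idx 3
Step 4: w='a' (idx 2), next='a' -> output (2, 'a'), add 'aa' as idx 4
Step 5: w='a' (idx 2), next='b' -> output (2, 'b'), add 'ab' as idx 5
Step 6: w='ab' (idx 5), next='b' -> output (5, 'b'), add 'abb' as idx 6


Encoded: [(0, 'b'), (0, 'a'), (1, 'b'), (2, 'a'), (2, 'b'), (5, 'b')]


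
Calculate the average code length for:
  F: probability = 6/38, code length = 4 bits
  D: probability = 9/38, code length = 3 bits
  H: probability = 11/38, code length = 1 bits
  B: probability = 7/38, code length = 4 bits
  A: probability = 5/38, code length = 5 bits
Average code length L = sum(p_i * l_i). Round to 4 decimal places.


Weighted contributions p_i * l_i:
  F: (6/38) * 4 = 24/38
  D: (9/38) * 3 = 27/38
  H: (11/38) * 1 = 11/38
  B: (7/38) * 4 = 28/38
  A: (5/38) * 5 = 25/38
Sum = (24 + 27 + 11 + 28 + 25)/38 = 115/38

L = 115/38 = 3.0263 bits/symbol


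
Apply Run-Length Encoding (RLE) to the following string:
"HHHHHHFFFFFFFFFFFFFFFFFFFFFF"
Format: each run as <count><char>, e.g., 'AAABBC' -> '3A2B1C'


Scanning runs left to right:
  i=0: run of 'H' x 6 -> '6H'
  i=6: run of 'F' x 22 -> '22F'

RLE = 6H22F


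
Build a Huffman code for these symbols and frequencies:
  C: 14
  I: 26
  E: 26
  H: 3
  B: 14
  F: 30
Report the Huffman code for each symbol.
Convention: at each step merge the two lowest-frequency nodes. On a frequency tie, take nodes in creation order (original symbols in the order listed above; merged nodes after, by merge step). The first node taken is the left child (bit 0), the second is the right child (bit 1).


Huffman tree construction:
Step 1: Merge H(3) + C(14) = 17
Step 2: Merge B(14) + (H+C)(17) = 31
Step 3: Merge I(26) + E(26) = 52
Step 4: Merge F(30) + (B+(H+C))(31) = 61
Step 5: Merge (I+E)(52) + (F+(B+(H+C)))(61) = 113
Read each symbol's code off the tree from the root (left child = 0, right child = 1).

Codes:
  C: 1111 (length 4)
  I: 00 (length 2)
  E: 01 (length 2)
  H: 1110 (length 4)
  B: 110 (length 3)
  F: 10 (length 2)
Average code length: 274/113 = 2.4248 bits/symbol


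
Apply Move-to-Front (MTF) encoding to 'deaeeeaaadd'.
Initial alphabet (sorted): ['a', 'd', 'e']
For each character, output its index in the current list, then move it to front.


MTF encoding:
'd': index 1 in ['a', 'd', 'e'] -> ['d', 'a', 'e']
'e': index 2 in ['d', 'a', 'e'] -> ['e', 'd', 'a']
'a': index 2 in ['e', 'd', 'a'] -> ['a', 'e', 'd']
'e': index 1 in ['a', 'e', 'd'] -> ['e', 'a', 'd']
'e': index 0 in ['e', 'a', 'd'] -> ['e', 'a', 'd']
'e': index 0 in ['e', 'a', 'd'] -> ['e', 'a', 'd']
'a': index 1 in ['e', 'a', 'd'] -> ['a', 'e', 'd']
'a': index 0 in ['a', 'e', 'd'] -> ['a', 'e', 'd']
'a': index 0 in ['a', 'e', 'd'] -> ['a', 'e', 'd']
'd': index 2 in ['a', 'e', 'd'] -> ['d', 'a', 'e']
'd': index 0 in ['d', 'a', 'e'] -> ['d', 'a', 'e']


Output: [1, 2, 2, 1, 0, 0, 1, 0, 0, 2, 0]


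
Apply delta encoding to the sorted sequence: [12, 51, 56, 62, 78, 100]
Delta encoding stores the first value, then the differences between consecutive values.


First value: 12
Deltas:
  51 - 12 = 39
  56 - 51 = 5
  62 - 56 = 6
  78 - 62 = 16
  100 - 78 = 22


Delta encoded: [12, 39, 5, 6, 16, 22]


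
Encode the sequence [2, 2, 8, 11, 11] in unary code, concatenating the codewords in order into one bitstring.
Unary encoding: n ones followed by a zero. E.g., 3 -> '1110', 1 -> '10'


Encode each number as n ones followed by a terminating 0:
  2 -> 110 (3 bits)
  2 -> 110 (3 bits)
  8 -> 111111110 (9 bits)
  11 -> 111111111110 (12 bits)
  11 -> 111111111110 (12 bits)
Total length = 3 + 3 + 9 + 12 + 12 = 39 bits.

Unary([2, 2, 8, 11, 11]) = 110110111111110111111111110111111111110 (39 bits)
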